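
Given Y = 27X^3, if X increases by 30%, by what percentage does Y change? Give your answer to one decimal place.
119.7%

For Y = 27X^3:
If X → X(1 + 0.3)
Then Y → Y · (1 + 0.3)^3
     = Y · 2.1970

Percentage change = ((1 + 0.3)^3 − 1) × 100% = 119.7%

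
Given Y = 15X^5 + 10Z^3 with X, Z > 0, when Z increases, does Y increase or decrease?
Y increases

Taking the partial derivative:
∂Y/∂Z = 30Z^2

∂Y/∂Z = 30Z^2 > 0 (assuming positive values)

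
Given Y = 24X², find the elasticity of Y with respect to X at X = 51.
Elasticity = 2

Elasticity = (dY/dX) · (X/Y)

dY/dX = 48·X
At X = 51: dY/dX = 2448, Y = 62424

Elasticity = 2448 · (51 / 62424) = 2

Interpretation: for a small percentage change in X, the percentage change in Y is approximately 2.00 times as large.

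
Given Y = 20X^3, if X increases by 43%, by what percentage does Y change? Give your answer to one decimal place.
192.4%

For Y = 20X^3:
If X → X(1 + 0.43)
Then Y → Y · (1 + 0.43)^3
     ≈ Y · 2.9242

Percentage change = ((1 + 0.43)^3 − 1) × 100% ≈ 192.4%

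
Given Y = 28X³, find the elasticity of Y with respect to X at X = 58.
Elasticity = 3

Elasticity = (dY/dX) · (X/Y)

dY/dX = 84·X²
At X = 58: dY/dX = 282576, Y = 5463136

Elasticity = 282576 · (58 / 5463136) = 3

Interpretation: for a small percentage change in X, the percentage change in Y is approximately 3.00 times as large.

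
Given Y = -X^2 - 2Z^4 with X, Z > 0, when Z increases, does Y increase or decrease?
Y decreases

Taking the partial derivative:
∂Y/∂Z = -8Z^3

∂Y/∂Z = -8Z^3 < 0 (assuming positive values)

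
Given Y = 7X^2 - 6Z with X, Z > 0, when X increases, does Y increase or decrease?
Y increases

Taking the partial derivative:
∂Y/∂X = 14X

∂Y/∂X = 14X > 0 (assuming positive values)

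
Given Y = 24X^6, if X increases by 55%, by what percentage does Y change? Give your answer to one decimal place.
1286.7%

For Y = 24X^6:
If X → X(1 + 0.55)
Then Y → Y · (1 + 0.55)^6
     ≈ Y · 13.8672

Percentage change = ((1 + 0.55)^6 − 1) × 100% ≈ 1286.7%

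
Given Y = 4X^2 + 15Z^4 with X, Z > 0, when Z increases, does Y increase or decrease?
Y increases

Taking the partial derivative:
∂Y/∂Z = 60Z^3

∂Y/∂Z = 60Z^3 > 0 (assuming positive values)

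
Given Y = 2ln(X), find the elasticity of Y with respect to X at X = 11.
Elasticity = 1/ln(11) ≈ 0.4170

Elasticity = (dY/dX) · (X/Y)

dY/dX = 2/X
At X = 11: dY/dX = 2/11, Y = 2·ln(11)

Elasticity = (2/11) · (11 / (2·ln(11))) = 1/ln(11) ≈ 0.4170

Interpretation: for a small percentage change in X, the percentage change in Y is approximately 0.42 times as large.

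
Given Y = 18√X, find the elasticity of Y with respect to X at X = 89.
Elasticity = 1/2

Elasticity = (dY/dX) · (X/Y)

dY/dX = 9/√X
At X = 89: dY/dX = 9·√89/89, Y = 18·√89

Elasticity = (9·√89/89) · (89 / (18·√89)) = 1/2

Interpretation: for a small percentage change in X, the percentage change in Y is approximately 0.50 times as large.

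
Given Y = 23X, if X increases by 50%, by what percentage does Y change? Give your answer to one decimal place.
50.0%

For Y = 23X:
If X → X(1 + 0.5)
Then Y → Y · (1 + 0.5)^1
     = Y · 1.5000

Percentage change = ((1 + 0.5)^1 − 1) × 100% = 50.0%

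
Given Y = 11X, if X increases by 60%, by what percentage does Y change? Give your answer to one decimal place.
60.0%

For Y = 11X:
If X → X(1 + 0.6)
Then Y → Y · (1 + 0.6)^1
     = Y · 1.6000

Percentage change = ((1 + 0.6)^1 − 1) × 100% = 60.0%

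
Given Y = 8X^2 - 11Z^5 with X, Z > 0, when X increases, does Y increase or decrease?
Y increases

Taking the partial derivative:
∂Y/∂X = 16X

∂Y/∂X = 16X > 0 (assuming positive values)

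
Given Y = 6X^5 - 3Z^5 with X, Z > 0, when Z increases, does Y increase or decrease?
Y decreases

Taking the partial derivative:
∂Y/∂Z = -15Z^4

∂Y/∂Z = -15Z^4 < 0 (assuming positive values)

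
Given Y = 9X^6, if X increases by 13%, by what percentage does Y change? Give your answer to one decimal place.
108.2%

For Y = 9X^6:
If X → X(1 + 0.13)
Then Y → Y · (1 + 0.13)^6
     ≈ Y · 2.0820

Percentage change = ((1 + 0.13)^6 − 1) × 100% ≈ 108.2%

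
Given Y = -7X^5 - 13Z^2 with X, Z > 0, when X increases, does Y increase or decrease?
Y decreases

Taking the partial derivative:
∂Y/∂X = -35X^4

∂Y/∂X = -35X^4 < 0 (assuming positive values)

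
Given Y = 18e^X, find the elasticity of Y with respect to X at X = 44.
Elasticity = 44

Elasticity = (dY/dX) · (X/Y)

dY/dX = 18·e^X
At X = 44: dY/dX = 18·e^44, Y = 18·e^44

Elasticity = (18·e^44) · (44 / (18·e^44)) = 44

Interpretation: for a small percentage change in X, the percentage change in Y is approximately 44.00 times as large.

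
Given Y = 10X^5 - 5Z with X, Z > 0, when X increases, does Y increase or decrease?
Y increases

Taking the partial derivative:
∂Y/∂X = 50X^4

∂Y/∂X = 50X^4 > 0 (assuming positive values)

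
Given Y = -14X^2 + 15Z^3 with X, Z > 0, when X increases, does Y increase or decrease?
Y decreases

Taking the partial derivative:
∂Y/∂X = -28X

∂Y/∂X = -28X < 0 (assuming positive values)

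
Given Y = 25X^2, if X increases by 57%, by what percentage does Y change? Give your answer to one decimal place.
146.5%

For Y = 25X^2:
If X → X(1 + 0.57)
Then Y → Y · (1 + 0.57)^2
     = Y · 2.4649

Percentage change = ((1 + 0.57)^2 − 1) × 100% ≈ 146.5%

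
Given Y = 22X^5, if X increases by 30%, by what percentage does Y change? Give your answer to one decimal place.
271.3%

For Y = 22X^5:
If X → X(1 + 0.3)
Then Y → Y · (1 + 0.3)^5
     ≈ Y · 3.7129

Percentage change = ((1 + 0.3)^5 − 1) × 100% ≈ 271.3%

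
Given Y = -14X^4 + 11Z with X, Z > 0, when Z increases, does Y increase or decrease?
Y increases

Taking the partial derivative:
∂Y/∂Z = 11

∂Y/∂Z = 11 > 0 (assuming positive values)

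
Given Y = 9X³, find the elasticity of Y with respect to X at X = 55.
Elasticity = 3

Elasticity = (dY/dX) · (X/Y)

dY/dX = 27·X²
At X = 55: dY/dX = 81675, Y = 1497375

Elasticity = 81675 · (55 / 1497375) = 3

Interpretation: for a small percentage change in X, the percentage change in Y is approximately 3.00 times as large.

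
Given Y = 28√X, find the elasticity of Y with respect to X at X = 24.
Elasticity = 1/2

Elasticity = (dY/dX) · (X/Y)

dY/dX = 14/√X
At X = 24: dY/dX = 7·√6/6, Y = 56·√6

Elasticity = (7·√6/6) · (24 / (56·√6)) = 1/2

Interpretation: for a small percentage change in X, the percentage change in Y is approximately 0.50 times as large.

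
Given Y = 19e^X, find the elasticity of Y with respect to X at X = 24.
Elasticity = 24

Elasticity = (dY/dX) · (X/Y)

dY/dX = 19·e^X
At X = 24: dY/dX = 19·e^24, Y = 19·e^24

Elasticity = (19·e^24) · (24 / (19·e^24)) = 24

Interpretation: for a small percentage change in X, the percentage change in Y is approximately 24.00 times as large.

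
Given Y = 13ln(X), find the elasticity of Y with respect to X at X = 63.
Elasticity = 1/ln(63) ≈ 0.2414

Elasticity = (dY/dX) · (X/Y)

dY/dX = 13/X
At X = 63: dY/dX = 13/63, Y = 13·ln(63)

Elasticity = (13/63) · (63 / (13·ln(63))) = 1/ln(63) ≈ 0.2414

Interpretation: for a small percentage change in X, the percentage change in Y is approximately 0.24 times as large.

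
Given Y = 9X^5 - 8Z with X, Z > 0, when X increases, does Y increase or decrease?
Y increases

Taking the partial derivative:
∂Y/∂X = 45X^4

∂Y/∂X = 45X^4 > 0 (assuming positive values)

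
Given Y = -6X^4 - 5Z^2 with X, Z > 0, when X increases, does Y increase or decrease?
Y decreases

Taking the partial derivative:
∂Y/∂X = -24X^3

∂Y/∂X = -24X^3 < 0 (assuming positive values)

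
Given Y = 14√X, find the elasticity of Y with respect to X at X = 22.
Elasticity = 1/2

Elasticity = (dY/dX) · (X/Y)

dY/dX = 7/√X
At X = 22: dY/dX = 7·√22/22, Y = 14·√22

Elasticity = (7·√22/22) · (22 / (14·√22)) = 1/2

Interpretation: for a small percentage change in X, the percentage change in Y is approximately 0.50 times as large.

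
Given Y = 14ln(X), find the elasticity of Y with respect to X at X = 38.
Elasticity = 1/ln(38) ≈ 0.2749

Elasticity = (dY/dX) · (X/Y)

dY/dX = 14/X
At X = 38: dY/dX = 7/19, Y = 14·ln(38)

Elasticity = (7/19) · (38 / (14·ln(38))) = 1/ln(38) ≈ 0.2749

Interpretation: for a small percentage change in X, the percentage change in Y is approximately 0.27 times as large.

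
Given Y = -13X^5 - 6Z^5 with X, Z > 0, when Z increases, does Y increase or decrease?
Y decreases

Taking the partial derivative:
∂Y/∂Z = -30Z^4

∂Y/∂Z = -30Z^4 < 0 (assuming positive values)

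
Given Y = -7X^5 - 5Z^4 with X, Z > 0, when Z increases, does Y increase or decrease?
Y decreases

Taking the partial derivative:
∂Y/∂Z = -20Z^3

∂Y/∂Z = -20Z^3 < 0 (assuming positive values)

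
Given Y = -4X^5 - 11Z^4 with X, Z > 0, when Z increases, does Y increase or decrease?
Y decreases

Taking the partial derivative:
∂Y/∂Z = -44Z^3

∂Y/∂Z = -44Z^3 < 0 (assuming positive values)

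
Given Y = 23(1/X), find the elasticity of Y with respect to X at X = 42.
Elasticity = -1

Elasticity = (dY/dX) · (X/Y)

dY/dX = -23/X²
At X = 42: dY/dX = -23/1764, Y = 23/42

Elasticity = (-23/1764) · (42 / (23/42)) = -1

Interpretation: for a small percentage change in X, the percentage change in Y is approximately -1.00 times as large.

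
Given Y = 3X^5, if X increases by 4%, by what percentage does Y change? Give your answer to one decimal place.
21.7%

For Y = 3X^5:
If X → X(1 + 0.04)
Then Y → Y · (1 + 0.04)^5
     ≈ Y · 1.2167

Percentage change = ((1 + 0.04)^5 − 1) × 100% ≈ 21.7%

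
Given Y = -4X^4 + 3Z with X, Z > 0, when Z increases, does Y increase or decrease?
Y increases

Taking the partial derivative:
∂Y/∂Z = 3

∂Y/∂Z = 3 > 0 (assuming positive values)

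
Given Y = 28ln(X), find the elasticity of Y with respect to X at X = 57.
Elasticity = 1/ln(57) ≈ 0.2473

Elasticity = (dY/dX) · (X/Y)

dY/dX = 28/X
At X = 57: dY/dX = 28/57, Y = 28·ln(57)

Elasticity = (28/57) · (57 / (28·ln(57))) = 1/ln(57) ≈ 0.2473

Interpretation: for a small percentage change in X, the percentage change in Y is approximately 0.25 times as large.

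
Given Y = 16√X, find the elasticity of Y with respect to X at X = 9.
Elasticity = 1/2

Elasticity = (dY/dX) · (X/Y)

dY/dX = 8/√X
At X = 9: dY/dX = 8/3, Y = 48

Elasticity = (8/3) · (9 / 48) = 1/2

Interpretation: for a small percentage change in X, the percentage change in Y is approximately 0.50 times as large.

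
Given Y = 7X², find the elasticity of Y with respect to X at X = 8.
Elasticity = 2

Elasticity = (dY/dX) · (X/Y)

dY/dX = 14·X
At X = 8: dY/dX = 112, Y = 448

Elasticity = 112 · (8 / 448) = 2

Interpretation: for a small percentage change in X, the percentage change in Y is approximately 2.00 times as large.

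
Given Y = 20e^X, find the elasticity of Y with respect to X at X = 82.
Elasticity = 82

Elasticity = (dY/dX) · (X/Y)

dY/dX = 20·e^X
At X = 82: dY/dX = 20·e^82, Y = 20·e^82

Elasticity = (20·e^82) · (82 / (20·e^82)) = 82

Interpretation: for a small percentage change in X, the percentage change in Y is approximately 82.00 times as large.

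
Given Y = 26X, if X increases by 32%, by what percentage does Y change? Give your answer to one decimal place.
32.0%

For Y = 26X:
If X → X(1 + 0.32)
Then Y → Y · (1 + 0.32)^1
     = Y · 1.3200

Percentage change = ((1 + 0.32)^1 − 1) × 100% = 32.0%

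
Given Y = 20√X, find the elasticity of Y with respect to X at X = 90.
Elasticity = 1/2

Elasticity = (dY/dX) · (X/Y)

dY/dX = 10/√X
At X = 90: dY/dX = √10/3, Y = 60·√10

Elasticity = (√10/3) · (90 / (60·√10)) = 1/2

Interpretation: for a small percentage change in X, the percentage change in Y is approximately 0.50 times as large.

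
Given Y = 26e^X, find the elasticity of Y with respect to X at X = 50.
Elasticity = 50

Elasticity = (dY/dX) · (X/Y)

dY/dX = 26·e^X
At X = 50: dY/dX = 26·e^50, Y = 26·e^50

Elasticity = (26·e^50) · (50 / (26·e^50)) = 50

Interpretation: for a small percentage change in X, the percentage change in Y is approximately 50.00 times as large.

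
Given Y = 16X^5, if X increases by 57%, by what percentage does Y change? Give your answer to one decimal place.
853.9%

For Y = 16X^5:
If X → X(1 + 0.57)
Then Y → Y · (1 + 0.57)^5
     ≈ Y · 9.5389

Percentage change = ((1 + 0.57)^5 − 1) × 100% ≈ 853.9%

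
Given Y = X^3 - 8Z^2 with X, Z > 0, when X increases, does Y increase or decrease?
Y increases

Taking the partial derivative:
∂Y/∂X = 3X^2

∂Y/∂X = 3X^2 > 0 (assuming positive values)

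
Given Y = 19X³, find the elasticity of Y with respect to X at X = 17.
Elasticity = 3

Elasticity = (dY/dX) · (X/Y)

dY/dX = 57·X²
At X = 17: dY/dX = 16473, Y = 93347

Elasticity = 16473 · (17 / 93347) = 3

Interpretation: for a small percentage change in X, the percentage change in Y is approximately 3.00 times as large.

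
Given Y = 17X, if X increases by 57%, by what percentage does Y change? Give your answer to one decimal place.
57.0%

For Y = 17X:
If X → X(1 + 0.57)
Then Y → Y · (1 + 0.57)^1
     = Y · 1.5700

Percentage change = ((1 + 0.57)^1 − 1) × 100% = 57.0%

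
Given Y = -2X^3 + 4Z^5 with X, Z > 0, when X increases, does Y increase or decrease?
Y decreases

Taking the partial derivative:
∂Y/∂X = -6X^2

∂Y/∂X = -6X^2 < 0 (assuming positive values)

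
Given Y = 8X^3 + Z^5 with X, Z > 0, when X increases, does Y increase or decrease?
Y increases

Taking the partial derivative:
∂Y/∂X = 24X^2

∂Y/∂X = 24X^2 > 0 (assuming positive values)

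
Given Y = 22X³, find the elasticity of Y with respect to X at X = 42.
Elasticity = 3

Elasticity = (dY/dX) · (X/Y)

dY/dX = 66·X²
At X = 42: dY/dX = 116424, Y = 1629936

Elasticity = 116424 · (42 / 1629936) = 3

Interpretation: for a small percentage change in X, the percentage change in Y is approximately 3.00 times as large.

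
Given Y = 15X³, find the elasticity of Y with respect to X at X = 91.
Elasticity = 3

Elasticity = (dY/dX) · (X/Y)

dY/dX = 45·X²
At X = 91: dY/dX = 372645, Y = 11303565

Elasticity = 372645 · (91 / 11303565) = 3

Interpretation: for a small percentage change in X, the percentage change in Y is approximately 3.00 times as large.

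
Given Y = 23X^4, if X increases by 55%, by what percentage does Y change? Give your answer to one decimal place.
477.2%

For Y = 23X^4:
If X → X(1 + 0.55)
Then Y → Y · (1 + 0.55)^4
     ≈ Y · 5.7720

Percentage change = ((1 + 0.55)^4 − 1) × 100% ≈ 477.2%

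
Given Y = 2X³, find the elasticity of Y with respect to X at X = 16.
Elasticity = 3

Elasticity = (dY/dX) · (X/Y)

dY/dX = 6·X²
At X = 16: dY/dX = 1536, Y = 8192

Elasticity = 1536 · (16 / 8192) = 3

Interpretation: for a small percentage change in X, the percentage change in Y is approximately 3.00 times as large.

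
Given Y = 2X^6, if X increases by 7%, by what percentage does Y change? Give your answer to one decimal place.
50.1%

For Y = 2X^6:
If X → X(1 + 0.07)
Then Y → Y · (1 + 0.07)^6
     ≈ Y · 1.5007

Percentage change = ((1 + 0.07)^6 − 1) × 100% ≈ 50.1%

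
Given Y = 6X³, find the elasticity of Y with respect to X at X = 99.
Elasticity = 3

Elasticity = (dY/dX) · (X/Y)

dY/dX = 18·X²
At X = 99: dY/dX = 176418, Y = 5821794

Elasticity = 176418 · (99 / 5821794) = 3

Interpretation: for a small percentage change in X, the percentage change in Y is approximately 3.00 times as large.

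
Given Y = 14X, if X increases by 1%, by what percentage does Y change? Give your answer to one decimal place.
1.0%

For Y = 14X:
If X → X(1 + 0.01)
Then Y → Y · (1 + 0.01)^1
     = Y · 1.0100

Percentage change = ((1 + 0.01)^1 − 1) × 100% = 1.0%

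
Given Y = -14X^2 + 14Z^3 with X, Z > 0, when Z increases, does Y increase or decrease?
Y increases

Taking the partial derivative:
∂Y/∂Z = 42Z^2

∂Y/∂Z = 42Z^2 > 0 (assuming positive values)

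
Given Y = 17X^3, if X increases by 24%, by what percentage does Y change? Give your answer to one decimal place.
90.7%

For Y = 17X^3:
If X → X(1 + 0.24)
Then Y → Y · (1 + 0.24)^3
     ≈ Y · 1.9066

Percentage change = ((1 + 0.24)^3 − 1) × 100% ≈ 90.7%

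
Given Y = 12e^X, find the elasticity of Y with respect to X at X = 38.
Elasticity = 38

Elasticity = (dY/dX) · (X/Y)

dY/dX = 12·e^X
At X = 38: dY/dX = 12·e^38, Y = 12·e^38

Elasticity = (12·e^38) · (38 / (12·e^38)) = 38

Interpretation: for a small percentage change in X, the percentage change in Y is approximately 38.00 times as large.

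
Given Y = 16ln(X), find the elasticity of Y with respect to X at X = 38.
Elasticity = 1/ln(38) ≈ 0.2749

Elasticity = (dY/dX) · (X/Y)

dY/dX = 16/X
At X = 38: dY/dX = 8/19, Y = 16·ln(38)

Elasticity = (8/19) · (38 / (16·ln(38))) = 1/ln(38) ≈ 0.2749

Interpretation: for a small percentage change in X, the percentage change in Y is approximately 0.27 times as large.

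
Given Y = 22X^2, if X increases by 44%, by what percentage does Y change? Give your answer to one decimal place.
107.4%

For Y = 22X^2:
If X → X(1 + 0.44)
Then Y → Y · (1 + 0.44)^2
     = Y · 2.0736

Percentage change = ((1 + 0.44)^2 − 1) × 100% ≈ 107.4%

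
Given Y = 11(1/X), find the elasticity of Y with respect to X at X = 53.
Elasticity = -1

Elasticity = (dY/dX) · (X/Y)

dY/dX = -11/X²
At X = 53: dY/dX = -11/2809, Y = 11/53

Elasticity = (-11/2809) · (53 / (11/53)) = -1

Interpretation: for a small percentage change in X, the percentage change in Y is approximately -1.00 times as large.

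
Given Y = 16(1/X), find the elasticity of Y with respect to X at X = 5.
Elasticity = -1

Elasticity = (dY/dX) · (X/Y)

dY/dX = -16/X²
At X = 5: dY/dX = -16/25, Y = 16/5

Elasticity = (-16/25) · (5 / (16/5)) = -1

Interpretation: for a small percentage change in X, the percentage change in Y is approximately -1.00 times as large.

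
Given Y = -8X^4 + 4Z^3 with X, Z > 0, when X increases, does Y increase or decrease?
Y decreases

Taking the partial derivative:
∂Y/∂X = -32X^3

∂Y/∂X = -32X^3 < 0 (assuming positive values)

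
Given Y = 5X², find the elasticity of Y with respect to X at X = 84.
Elasticity = 2

Elasticity = (dY/dX) · (X/Y)

dY/dX = 10·X
At X = 84: dY/dX = 840, Y = 35280

Elasticity = 840 · (84 / 35280) = 2

Interpretation: for a small percentage change in X, the percentage change in Y is approximately 2.00 times as large.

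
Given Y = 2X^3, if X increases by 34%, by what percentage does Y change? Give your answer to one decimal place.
140.6%

For Y = 2X^3:
If X → X(1 + 0.34)
Then Y → Y · (1 + 0.34)^3
     ≈ Y · 2.4061

Percentage change = ((1 + 0.34)^3 − 1) × 100% ≈ 140.6%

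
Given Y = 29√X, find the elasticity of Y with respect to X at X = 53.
Elasticity = 1/2

Elasticity = (dY/dX) · (X/Y)

dY/dX = 29/(2·√X)
At X = 53: dY/dX = 29·√53/106, Y = 29·√53

Elasticity = (29·√53/106) · (53 / (29·√53)) = 1/2

Interpretation: for a small percentage change in X, the percentage change in Y is approximately 0.50 times as large.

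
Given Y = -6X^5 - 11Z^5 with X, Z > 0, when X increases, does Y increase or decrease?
Y decreases

Taking the partial derivative:
∂Y/∂X = -30X^4

∂Y/∂X = -30X^4 < 0 (assuming positive values)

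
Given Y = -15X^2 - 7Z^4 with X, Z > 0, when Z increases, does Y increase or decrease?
Y decreases

Taking the partial derivative:
∂Y/∂Z = -28Z^3

∂Y/∂Z = -28Z^3 < 0 (assuming positive values)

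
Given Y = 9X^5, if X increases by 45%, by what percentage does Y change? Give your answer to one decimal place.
541.0%

For Y = 9X^5:
If X → X(1 + 0.45)
Then Y → Y · (1 + 0.45)^5
     ≈ Y · 6.4097

Percentage change = ((1 + 0.45)^5 − 1) × 100% ≈ 541.0%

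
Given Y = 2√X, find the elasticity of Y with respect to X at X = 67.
Elasticity = 1/2

Elasticity = (dY/dX) · (X/Y)

dY/dX = 1/√X
At X = 67: dY/dX = √67/67, Y = 2·√67

Elasticity = (√67/67) · (67 / (2·√67)) = 1/2

Interpretation: for a small percentage change in X, the percentage change in Y is approximately 0.50 times as large.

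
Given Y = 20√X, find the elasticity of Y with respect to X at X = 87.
Elasticity = 1/2

Elasticity = (dY/dX) · (X/Y)

dY/dX = 10/√X
At X = 87: dY/dX = 10·√87/87, Y = 20·√87

Elasticity = (10·√87/87) · (87 / (20·√87)) = 1/2

Interpretation: for a small percentage change in X, the percentage change in Y is approximately 0.50 times as large.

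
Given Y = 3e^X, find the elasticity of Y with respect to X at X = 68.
Elasticity = 68

Elasticity = (dY/dX) · (X/Y)

dY/dX = 3·e^X
At X = 68: dY/dX = 3·e^68, Y = 3·e^68

Elasticity = (3·e^68) · (68 / (3·e^68)) = 68

Interpretation: for a small percentage change in X, the percentage change in Y is approximately 68.00 times as large.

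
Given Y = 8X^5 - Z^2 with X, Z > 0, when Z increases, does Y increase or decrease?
Y decreases

Taking the partial derivative:
∂Y/∂Z = -2Z

∂Y/∂Z = -2Z < 0 (assuming positive values)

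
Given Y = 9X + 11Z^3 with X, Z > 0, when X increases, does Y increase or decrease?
Y increases

Taking the partial derivative:
∂Y/∂X = 9

∂Y/∂X = 9 > 0 (assuming positive values)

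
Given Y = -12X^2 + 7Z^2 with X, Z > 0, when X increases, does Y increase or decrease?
Y decreases

Taking the partial derivative:
∂Y/∂X = -24X

∂Y/∂X = -24X < 0 (assuming positive values)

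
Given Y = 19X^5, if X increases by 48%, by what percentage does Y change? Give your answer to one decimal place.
610.1%

For Y = 19X^5:
If X → X(1 + 0.48)
Then Y → Y · (1 + 0.48)^5
     ≈ Y · 7.1008

Percentage change = ((1 + 0.48)^5 − 1) × 100% ≈ 610.1%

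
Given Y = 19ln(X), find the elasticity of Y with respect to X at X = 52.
Elasticity = 1/ln(52) ≈ 0.2531

Elasticity = (dY/dX) · (X/Y)

dY/dX = 19/X
At X = 52: dY/dX = 19/52, Y = 19·ln(52)

Elasticity = (19/52) · (52 / (19·ln(52))) = 1/ln(52) ≈ 0.2531

Interpretation: for a small percentage change in X, the percentage change in Y is approximately 0.25 times as large.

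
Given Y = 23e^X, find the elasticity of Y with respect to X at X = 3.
Elasticity = 3

Elasticity = (dY/dX) · (X/Y)

dY/dX = 23·e^X
At X = 3: dY/dX = 23·e^3, Y = 23·e^3

Elasticity = (23·e^3) · (3 / (23·e^3)) = 3

Interpretation: for a small percentage change in X, the percentage change in Y is approximately 3.00 times as large.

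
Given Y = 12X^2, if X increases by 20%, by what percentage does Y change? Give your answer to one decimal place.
44.0%

For Y = 12X^2:
If X → X(1 + 0.2)
Then Y → Y · (1 + 0.2)^2
     = Y · 1.4400

Percentage change = ((1 + 0.2)^2 − 1) × 100% = 44.0%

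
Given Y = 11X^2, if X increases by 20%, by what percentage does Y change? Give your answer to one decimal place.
44.0%

For Y = 11X^2:
If X → X(1 + 0.2)
Then Y → Y · (1 + 0.2)^2
     = Y · 1.4400

Percentage change = ((1 + 0.2)^2 − 1) × 100% = 44.0%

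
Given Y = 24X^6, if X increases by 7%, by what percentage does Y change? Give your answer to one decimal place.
50.1%

For Y = 24X^6:
If X → X(1 + 0.07)
Then Y → Y · (1 + 0.07)^6
     ≈ Y · 1.5007

Percentage change = ((1 + 0.07)^6 − 1) × 100% ≈ 50.1%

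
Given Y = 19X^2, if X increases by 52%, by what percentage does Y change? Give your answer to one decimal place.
131.0%

For Y = 19X^2:
If X → X(1 + 0.52)
Then Y → Y · (1 + 0.52)^2
     = Y · 2.3104

Percentage change = ((1 + 0.52)^2 − 1) × 100% ≈ 131.0%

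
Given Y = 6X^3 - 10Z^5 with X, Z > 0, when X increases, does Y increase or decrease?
Y increases

Taking the partial derivative:
∂Y/∂X = 18X^2

∂Y/∂X = 18X^2 > 0 (assuming positive values)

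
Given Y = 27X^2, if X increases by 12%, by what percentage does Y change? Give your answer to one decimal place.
25.4%

For Y = 27X^2:
If X → X(1 + 0.12)
Then Y → Y · (1 + 0.12)^2
     = Y · 1.2544

Percentage change = ((1 + 0.12)^2 − 1) × 100% ≈ 25.4%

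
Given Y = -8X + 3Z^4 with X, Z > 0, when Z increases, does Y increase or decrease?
Y increases

Taking the partial derivative:
∂Y/∂Z = 12Z^3

∂Y/∂Z = 12Z^3 > 0 (assuming positive values)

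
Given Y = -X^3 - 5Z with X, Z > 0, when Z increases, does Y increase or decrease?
Y decreases

Taking the partial derivative:
∂Y/∂Z = -5

∂Y/∂Z = -5 < 0 (assuming positive values)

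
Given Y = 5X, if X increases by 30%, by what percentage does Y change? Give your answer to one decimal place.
30.0%

For Y = 5X:
If X → X(1 + 0.3)
Then Y → Y · (1 + 0.3)^1
     = Y · 1.3000

Percentage change = ((1 + 0.3)^1 − 1) × 100% = 30.0%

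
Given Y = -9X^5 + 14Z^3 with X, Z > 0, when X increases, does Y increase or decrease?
Y decreases

Taking the partial derivative:
∂Y/∂X = -45X^4

∂Y/∂X = -45X^4 < 0 (assuming positive values)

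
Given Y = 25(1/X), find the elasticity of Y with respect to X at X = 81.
Elasticity = -1

Elasticity = (dY/dX) · (X/Y)

dY/dX = -25/X²
At X = 81: dY/dX = -25/6561, Y = 25/81

Elasticity = (-25/6561) · (81 / (25/81)) = -1

Interpretation: for a small percentage change in X, the percentage change in Y is approximately -1.00 times as large.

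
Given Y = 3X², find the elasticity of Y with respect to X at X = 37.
Elasticity = 2

Elasticity = (dY/dX) · (X/Y)

dY/dX = 6·X
At X = 37: dY/dX = 222, Y = 4107

Elasticity = 222 · (37 / 4107) = 2

Interpretation: for a small percentage change in X, the percentage change in Y is approximately 2.00 times as large.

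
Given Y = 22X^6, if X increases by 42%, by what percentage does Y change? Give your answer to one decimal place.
719.8%

For Y = 22X^6:
If X → X(1 + 0.42)
Then Y → Y · (1 + 0.42)^6
     ≈ Y · 8.1984

Percentage change = ((1 + 0.42)^6 − 1) × 100% ≈ 719.8%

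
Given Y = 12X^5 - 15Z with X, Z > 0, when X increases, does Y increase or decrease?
Y increases

Taking the partial derivative:
∂Y/∂X = 60X^4

∂Y/∂X = 60X^4 > 0 (assuming positive values)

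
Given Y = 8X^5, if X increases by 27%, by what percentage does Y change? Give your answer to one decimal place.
230.4%

For Y = 8X^5:
If X → X(1 + 0.27)
Then Y → Y · (1 + 0.27)^5
     ≈ Y · 3.3038

Percentage change = ((1 + 0.27)^5 − 1) × 100% ≈ 230.4%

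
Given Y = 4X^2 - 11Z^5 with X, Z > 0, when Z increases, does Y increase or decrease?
Y decreases

Taking the partial derivative:
∂Y/∂Z = -55Z^4

∂Y/∂Z = -55Z^4 < 0 (assuming positive values)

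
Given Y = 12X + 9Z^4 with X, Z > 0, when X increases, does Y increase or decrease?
Y increases

Taking the partial derivative:
∂Y/∂X = 12

∂Y/∂X = 12 > 0 (assuming positive values)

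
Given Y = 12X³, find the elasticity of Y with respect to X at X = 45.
Elasticity = 3

Elasticity = (dY/dX) · (X/Y)

dY/dX = 36·X²
At X = 45: dY/dX = 72900, Y = 1093500

Elasticity = 72900 · (45 / 1093500) = 3

Interpretation: for a small percentage change in X, the percentage change in Y is approximately 3.00 times as large.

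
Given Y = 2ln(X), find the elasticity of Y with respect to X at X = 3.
Elasticity = 1/ln(3) ≈ 0.9102

Elasticity = (dY/dX) · (X/Y)

dY/dX = 2/X
At X = 3: dY/dX = 2/3, Y = 2·ln(3)

Elasticity = (2/3) · (3 / (2·ln(3))) = 1/ln(3) ≈ 0.9102

Interpretation: for a small percentage change in X, the percentage change in Y is approximately 0.91 times as large.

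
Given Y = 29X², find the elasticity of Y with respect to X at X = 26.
Elasticity = 2

Elasticity = (dY/dX) · (X/Y)

dY/dX = 58·X
At X = 26: dY/dX = 1508, Y = 19604

Elasticity = 1508 · (26 / 19604) = 2

Interpretation: for a small percentage change in X, the percentage change in Y is approximately 2.00 times as large.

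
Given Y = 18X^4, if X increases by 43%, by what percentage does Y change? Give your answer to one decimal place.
318.2%

For Y = 18X^4:
If X → X(1 + 0.43)
Then Y → Y · (1 + 0.43)^4
     ≈ Y · 4.1816

Percentage change = ((1 + 0.43)^4 − 1) × 100% ≈ 318.2%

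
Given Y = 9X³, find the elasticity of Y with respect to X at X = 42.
Elasticity = 3

Elasticity = (dY/dX) · (X/Y)

dY/dX = 27·X²
At X = 42: dY/dX = 47628, Y = 666792

Elasticity = 47628 · (42 / 666792) = 3

Interpretation: for a small percentage change in X, the percentage change in Y is approximately 3.00 times as large.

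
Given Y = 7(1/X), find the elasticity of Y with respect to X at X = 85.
Elasticity = -1

Elasticity = (dY/dX) · (X/Y)

dY/dX = -7/X²
At X = 85: dY/dX = -7/7225, Y = 7/85

Elasticity = (-7/7225) · (85 / (7/85)) = -1

Interpretation: for a small percentage change in X, the percentage change in Y is approximately -1.00 times as large.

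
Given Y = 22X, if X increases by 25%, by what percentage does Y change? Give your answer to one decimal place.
25.0%

For Y = 22X:
If X → X(1 + 0.25)
Then Y → Y · (1 + 0.25)^1
     = Y · 1.2500

Percentage change = ((1 + 0.25)^1 − 1) × 100% = 25.0%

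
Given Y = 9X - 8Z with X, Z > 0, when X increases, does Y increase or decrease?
Y increases

Taking the partial derivative:
∂Y/∂X = 9

∂Y/∂X = 9 > 0 (assuming positive values)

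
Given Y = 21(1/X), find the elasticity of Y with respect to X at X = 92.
Elasticity = -1

Elasticity = (dY/dX) · (X/Y)

dY/dX = -21/X²
At X = 92: dY/dX = -21/8464, Y = 21/92

Elasticity = (-21/8464) · (92 / (21/92)) = -1

Interpretation: for a small percentage change in X, the percentage change in Y is approximately -1.00 times as large.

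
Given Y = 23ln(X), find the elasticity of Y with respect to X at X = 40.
Elasticity = 1/ln(40) ≈ 0.2711

Elasticity = (dY/dX) · (X/Y)

dY/dX = 23/X
At X = 40: dY/dX = 23/40, Y = 23·ln(40)

Elasticity = (23/40) · (40 / (23·ln(40))) = 1/ln(40) ≈ 0.2711

Interpretation: for a small percentage change in X, the percentage change in Y is approximately 0.27 times as large.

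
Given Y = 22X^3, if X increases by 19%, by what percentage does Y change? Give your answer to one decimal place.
68.5%

For Y = 22X^3:
If X → X(1 + 0.19)
Then Y → Y · (1 + 0.19)^3
     ≈ Y · 1.6852

Percentage change = ((1 + 0.19)^3 − 1) × 100% ≈ 68.5%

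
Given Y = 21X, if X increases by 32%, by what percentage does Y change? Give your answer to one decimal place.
32.0%

For Y = 21X:
If X → X(1 + 0.32)
Then Y → Y · (1 + 0.32)^1
     = Y · 1.3200

Percentage change = ((1 + 0.32)^1 − 1) × 100% = 32.0%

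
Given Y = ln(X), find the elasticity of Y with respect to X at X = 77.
Elasticity = 1/ln(77) ≈ 0.2302

Elasticity = (dY/dX) · (X/Y)

dY/dX = 1/X
At X = 77: dY/dX = 1/77, Y = ln(77)

Elasticity = (1/77) · (77 / (ln(77))) = 1/ln(77) ≈ 0.2302

Interpretation: for a small percentage change in X, the percentage change in Y is approximately 0.23 times as large.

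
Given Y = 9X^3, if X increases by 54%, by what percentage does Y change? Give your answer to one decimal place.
265.2%

For Y = 9X^3:
If X → X(1 + 0.54)
Then Y → Y · (1 + 0.54)^3
     ≈ Y · 3.6523

Percentage change = ((1 + 0.54)^3 − 1) × 100% ≈ 265.2%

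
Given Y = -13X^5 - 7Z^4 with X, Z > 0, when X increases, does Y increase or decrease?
Y decreases

Taking the partial derivative:
∂Y/∂X = -65X^4

∂Y/∂X = -65X^4 < 0 (assuming positive values)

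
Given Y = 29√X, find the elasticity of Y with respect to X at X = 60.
Elasticity = 1/2

Elasticity = (dY/dX) · (X/Y)

dY/dX = 29/(2·√X)
At X = 60: dY/dX = 29·√15/60, Y = 58·√15

Elasticity = (29·√15/60) · (60 / (58·√15)) = 1/2

Interpretation: for a small percentage change in X, the percentage change in Y is approximately 0.50 times as large.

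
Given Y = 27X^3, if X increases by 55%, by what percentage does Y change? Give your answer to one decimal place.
272.4%

For Y = 27X^3:
If X → X(1 + 0.55)
Then Y → Y · (1 + 0.55)^3
     ≈ Y · 3.7239

Percentage change = ((1 + 0.55)^3 − 1) × 100% ≈ 272.4%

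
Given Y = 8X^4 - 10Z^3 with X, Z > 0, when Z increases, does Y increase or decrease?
Y decreases

Taking the partial derivative:
∂Y/∂Z = -30Z^2

∂Y/∂Z = -30Z^2 < 0 (assuming positive values)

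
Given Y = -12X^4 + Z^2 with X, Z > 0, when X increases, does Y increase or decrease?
Y decreases

Taking the partial derivative:
∂Y/∂X = -48X^3

∂Y/∂X = -48X^3 < 0 (assuming positive values)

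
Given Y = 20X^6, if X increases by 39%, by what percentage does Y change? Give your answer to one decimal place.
621.3%

For Y = 20X^6:
If X → X(1 + 0.39)
Then Y → Y · (1 + 0.39)^6
     ≈ Y · 7.2125

Percentage change = ((1 + 0.39)^6 − 1) × 100% ≈ 621.3%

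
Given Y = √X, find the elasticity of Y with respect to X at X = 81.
Elasticity = 1/2

Elasticity = (dY/dX) · (X/Y)

dY/dX = 1/(2·√X)
At X = 81: dY/dX = 1/18, Y = 9

Elasticity = (1/18) · (81 / 9) = 1/2

Interpretation: for a small percentage change in X, the percentage change in Y is approximately 0.50 times as large.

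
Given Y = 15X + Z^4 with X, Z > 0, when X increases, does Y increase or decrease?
Y increases

Taking the partial derivative:
∂Y/∂X = 15

∂Y/∂X = 15 > 0 (assuming positive values)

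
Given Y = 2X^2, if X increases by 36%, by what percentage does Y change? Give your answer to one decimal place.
85.0%

For Y = 2X^2:
If X → X(1 + 0.36)
Then Y → Y · (1 + 0.36)^2
     = Y · 1.8496

Percentage change = ((1 + 0.36)^2 − 1) × 100% ≈ 85.0%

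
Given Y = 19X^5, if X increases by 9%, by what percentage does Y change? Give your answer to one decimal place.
53.9%

For Y = 19X^5:
If X → X(1 + 0.09)
Then Y → Y · (1 + 0.09)^5
     ≈ Y · 1.5386

Percentage change = ((1 + 0.09)^5 − 1) × 100% ≈ 53.9%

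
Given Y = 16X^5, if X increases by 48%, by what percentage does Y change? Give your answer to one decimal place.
610.1%

For Y = 16X^5:
If X → X(1 + 0.48)
Then Y → Y · (1 + 0.48)^5
     ≈ Y · 7.1008

Percentage change = ((1 + 0.48)^5 − 1) × 100% ≈ 610.1%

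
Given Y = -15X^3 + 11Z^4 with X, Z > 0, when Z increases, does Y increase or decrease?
Y increases

Taking the partial derivative:
∂Y/∂Z = 44Z^3

∂Y/∂Z = 44Z^3 > 0 (assuming positive values)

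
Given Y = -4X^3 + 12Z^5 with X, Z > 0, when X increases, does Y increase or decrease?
Y decreases

Taking the partial derivative:
∂Y/∂X = -12X^2

∂Y/∂X = -12X^2 < 0 (assuming positive values)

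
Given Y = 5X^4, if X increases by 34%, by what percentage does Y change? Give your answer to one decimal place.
222.4%

For Y = 5X^4:
If X → X(1 + 0.34)
Then Y → Y · (1 + 0.34)^4
     ≈ Y · 3.2242

Percentage change = ((1 + 0.34)^4 − 1) × 100% ≈ 222.4%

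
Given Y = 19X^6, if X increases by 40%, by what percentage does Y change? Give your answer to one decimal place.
653.0%

For Y = 19X^6:
If X → X(1 + 0.4)
Then Y → Y · (1 + 0.4)^6
     ≈ Y · 7.5295

Percentage change = ((1 + 0.4)^6 − 1) × 100% ≈ 653.0%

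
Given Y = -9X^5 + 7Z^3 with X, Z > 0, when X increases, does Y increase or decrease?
Y decreases

Taking the partial derivative:
∂Y/∂X = -45X^4

∂Y/∂X = -45X^4 < 0 (assuming positive values)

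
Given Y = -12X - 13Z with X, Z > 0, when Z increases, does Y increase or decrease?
Y decreases

Taking the partial derivative:
∂Y/∂Z = -13

∂Y/∂Z = -13 < 0 (assuming positive values)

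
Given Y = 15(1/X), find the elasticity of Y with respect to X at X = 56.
Elasticity = -1

Elasticity = (dY/dX) · (X/Y)

dY/dX = -15/X²
At X = 56: dY/dX = -15/3136, Y = 15/56

Elasticity = (-15/3136) · (56 / (15/56)) = -1

Interpretation: for a small percentage change in X, the percentage change in Y is approximately -1.00 times as large.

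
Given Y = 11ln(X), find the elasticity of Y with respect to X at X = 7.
Elasticity = 1/ln(7) ≈ 0.5139

Elasticity = (dY/dX) · (X/Y)

dY/dX = 11/X
At X = 7: dY/dX = 11/7, Y = 11·ln(7)

Elasticity = (11/7) · (7 / (11·ln(7))) = 1/ln(7) ≈ 0.5139

Interpretation: for a small percentage change in X, the percentage change in Y is approximately 0.51 times as large.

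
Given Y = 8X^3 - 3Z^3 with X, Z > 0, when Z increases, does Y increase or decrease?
Y decreases

Taking the partial derivative:
∂Y/∂Z = -9Z^2

∂Y/∂Z = -9Z^2 < 0 (assuming positive values)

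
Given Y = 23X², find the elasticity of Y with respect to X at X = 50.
Elasticity = 2

Elasticity = (dY/dX) · (X/Y)

dY/dX = 46·X
At X = 50: dY/dX = 2300, Y = 57500

Elasticity = 2300 · (50 / 57500) = 2

Interpretation: for a small percentage change in X, the percentage change in Y is approximately 2.00 times as large.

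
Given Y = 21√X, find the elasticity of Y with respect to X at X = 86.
Elasticity = 1/2

Elasticity = (dY/dX) · (X/Y)

dY/dX = 21/(2·√X)
At X = 86: dY/dX = 21·√86/172, Y = 21·√86

Elasticity = (21·√86/172) · (86 / (21·√86)) = 1/2

Interpretation: for a small percentage change in X, the percentage change in Y is approximately 0.50 times as large.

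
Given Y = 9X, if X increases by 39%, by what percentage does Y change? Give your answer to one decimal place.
39.0%

For Y = 9X:
If X → X(1 + 0.39)
Then Y → Y · (1 + 0.39)^1
     = Y · 1.3900

Percentage change = ((1 + 0.39)^1 − 1) × 100% = 39.0%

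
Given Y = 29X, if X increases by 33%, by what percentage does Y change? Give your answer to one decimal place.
33.0%

For Y = 29X:
If X → X(1 + 0.33)
Then Y → Y · (1 + 0.33)^1
     = Y · 1.3300

Percentage change = ((1 + 0.33)^1 − 1) × 100% = 33.0%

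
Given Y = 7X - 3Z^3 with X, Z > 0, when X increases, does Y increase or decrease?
Y increases

Taking the partial derivative:
∂Y/∂X = 7

∂Y/∂X = 7 > 0 (assuming positive values)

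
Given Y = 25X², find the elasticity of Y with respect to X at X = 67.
Elasticity = 2

Elasticity = (dY/dX) · (X/Y)

dY/dX = 50·X
At X = 67: dY/dX = 3350, Y = 112225

Elasticity = 3350 · (67 / 112225) = 2

Interpretation: for a small percentage change in X, the percentage change in Y is approximately 2.00 times as large.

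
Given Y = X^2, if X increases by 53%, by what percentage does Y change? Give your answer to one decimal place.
134.1%

For Y = X^2:
If X → X(1 + 0.53)
Then Y → Y · (1 + 0.53)^2
     = Y · 2.3409

Percentage change = ((1 + 0.53)^2 − 1) × 100% ≈ 134.1%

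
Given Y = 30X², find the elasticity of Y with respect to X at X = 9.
Elasticity = 2

Elasticity = (dY/dX) · (X/Y)

dY/dX = 60·X
At X = 9: dY/dX = 540, Y = 2430

Elasticity = 540 · (9 / 2430) = 2

Interpretation: for a small percentage change in X, the percentage change in Y is approximately 2.00 times as large.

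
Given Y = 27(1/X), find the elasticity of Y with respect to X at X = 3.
Elasticity = -1

Elasticity = (dY/dX) · (X/Y)

dY/dX = -27/X²
At X = 3: dY/dX = -3, Y = 9

Elasticity = (-3) · (3 / 9) = -1

Interpretation: for a small percentage change in X, the percentage change in Y is approximately -1.00 times as large.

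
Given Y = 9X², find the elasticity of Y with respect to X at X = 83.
Elasticity = 2

Elasticity = (dY/dX) · (X/Y)

dY/dX = 18·X
At X = 83: dY/dX = 1494, Y = 62001

Elasticity = 1494 · (83 / 62001) = 2

Interpretation: for a small percentage change in X, the percentage change in Y is approximately 2.00 times as large.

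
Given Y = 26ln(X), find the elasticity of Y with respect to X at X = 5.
Elasticity = 1/ln(5) ≈ 0.6213

Elasticity = (dY/dX) · (X/Y)

dY/dX = 26/X
At X = 5: dY/dX = 26/5, Y = 26·ln(5)

Elasticity = (26/5) · (5 / (26·ln(5))) = 1/ln(5) ≈ 0.6213

Interpretation: for a small percentage change in X, the percentage change in Y is approximately 0.62 times as large.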